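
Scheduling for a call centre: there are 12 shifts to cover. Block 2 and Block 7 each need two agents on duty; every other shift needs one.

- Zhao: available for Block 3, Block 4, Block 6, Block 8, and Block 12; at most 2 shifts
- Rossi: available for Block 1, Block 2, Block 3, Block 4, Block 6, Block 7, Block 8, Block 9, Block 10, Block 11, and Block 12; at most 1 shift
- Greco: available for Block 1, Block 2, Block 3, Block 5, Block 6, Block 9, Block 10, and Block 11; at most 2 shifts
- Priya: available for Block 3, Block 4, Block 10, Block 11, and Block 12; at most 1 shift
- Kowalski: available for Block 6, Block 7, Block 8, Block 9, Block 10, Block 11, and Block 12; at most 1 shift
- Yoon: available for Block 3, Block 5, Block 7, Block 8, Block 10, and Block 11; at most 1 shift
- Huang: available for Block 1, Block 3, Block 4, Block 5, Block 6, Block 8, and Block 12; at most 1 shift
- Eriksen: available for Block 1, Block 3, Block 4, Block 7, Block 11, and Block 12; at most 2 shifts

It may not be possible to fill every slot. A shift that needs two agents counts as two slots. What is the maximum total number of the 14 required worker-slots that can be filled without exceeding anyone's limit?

11

Total capacity across all agents is 2+1+2+1+1+1+1+2 = 11, and 14 slots are needed, so at most 11 can be filled.
An assignment achieving 11: Block 1→Huang, Block 2→Rossi+Greco, Block 4→Zhao, Block 5→Greco, Block 6→Zhao, Block 7→Yoon+Eriksen, Block 9→Kowalski, Block 10→Priya, Block 11→Eriksen.
Loads: Zhao 2/2, Rossi 1/1, Greco 2/2, Priya 1/1, Kowalski 1/1, Yoon 1/1, Huang 1/1, Eriksen 2/2.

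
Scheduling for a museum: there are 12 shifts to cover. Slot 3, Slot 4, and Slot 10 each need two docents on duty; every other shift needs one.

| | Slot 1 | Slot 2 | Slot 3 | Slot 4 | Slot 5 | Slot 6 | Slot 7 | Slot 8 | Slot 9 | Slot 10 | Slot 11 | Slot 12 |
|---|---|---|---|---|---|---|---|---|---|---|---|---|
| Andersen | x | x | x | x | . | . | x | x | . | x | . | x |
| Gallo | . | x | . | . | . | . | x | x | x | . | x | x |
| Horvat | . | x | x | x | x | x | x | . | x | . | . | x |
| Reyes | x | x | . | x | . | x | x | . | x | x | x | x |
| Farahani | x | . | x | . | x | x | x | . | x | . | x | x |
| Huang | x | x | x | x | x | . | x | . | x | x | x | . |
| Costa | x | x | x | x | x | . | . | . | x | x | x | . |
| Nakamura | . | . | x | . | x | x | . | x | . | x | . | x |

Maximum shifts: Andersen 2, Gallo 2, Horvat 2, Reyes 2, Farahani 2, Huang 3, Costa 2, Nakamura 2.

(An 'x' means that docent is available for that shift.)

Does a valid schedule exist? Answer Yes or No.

Yes

One valid schedule: Slot 1→Andersen, Slot 2→Gallo, Slot 3→Farahani+Huang, Slot 4→Huang+Costa, Slot 5→Horvat, Slot 6→Horvat, Slot 7→Reyes, Slot 8→Andersen, Slot 9→Reyes, Slot 10→Huang+Costa, Slot 11→Gallo, Slot 12→Farahani.
Loads: Andersen 2/2, Gallo 2/2, Horvat 2/2, Reyes 2/2, Farahani 2/2, Huang 3/3, Costa 2/2, Nakamura 0/2 — all within limits.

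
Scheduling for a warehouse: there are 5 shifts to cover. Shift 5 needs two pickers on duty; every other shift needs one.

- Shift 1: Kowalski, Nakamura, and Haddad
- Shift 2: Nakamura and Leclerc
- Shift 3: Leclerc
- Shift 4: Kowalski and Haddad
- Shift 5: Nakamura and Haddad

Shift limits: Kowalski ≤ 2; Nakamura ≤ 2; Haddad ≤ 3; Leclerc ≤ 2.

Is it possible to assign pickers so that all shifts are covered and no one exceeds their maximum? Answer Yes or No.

Yes

Shift 3 can only be covered by Leclerc, so that assignment is forced.
Shift 5 can only be covered by Nakamura and Haddad, so that assignment is forced.
One valid schedule: Shift 1→Kowalski, Shift 2→Nakamura, Shift 3→Leclerc, Shift 4→Kowalski, Shift 5→Nakamura+Haddad.
Loads: Kowalski 2/2, Nakamura 2/2, Haddad 1/3, Leclerc 1/2 — all within limits.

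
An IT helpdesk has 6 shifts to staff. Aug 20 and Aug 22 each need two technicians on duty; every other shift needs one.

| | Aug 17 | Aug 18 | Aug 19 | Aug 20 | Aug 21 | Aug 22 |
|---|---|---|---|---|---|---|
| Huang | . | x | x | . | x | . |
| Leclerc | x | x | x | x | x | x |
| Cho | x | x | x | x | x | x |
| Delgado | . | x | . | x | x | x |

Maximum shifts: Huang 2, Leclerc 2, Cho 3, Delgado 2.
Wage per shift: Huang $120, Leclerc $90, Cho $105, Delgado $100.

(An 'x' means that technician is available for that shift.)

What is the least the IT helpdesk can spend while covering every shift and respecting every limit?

$815

Picking the cheapest available technician for each shift independently would cost $740, but that ignores the shift limits.
An optimal schedule: Aug 17→Leclerc, Aug 18→Cho, Aug 19→Leclerc, Aug 20→Delgado+Cho, Aug 21→Huang, Aug 22→Delgado+Cho.
Total: 90 + 105 + 90 + 100 + 105 + 120 + 100 + 105 = $815.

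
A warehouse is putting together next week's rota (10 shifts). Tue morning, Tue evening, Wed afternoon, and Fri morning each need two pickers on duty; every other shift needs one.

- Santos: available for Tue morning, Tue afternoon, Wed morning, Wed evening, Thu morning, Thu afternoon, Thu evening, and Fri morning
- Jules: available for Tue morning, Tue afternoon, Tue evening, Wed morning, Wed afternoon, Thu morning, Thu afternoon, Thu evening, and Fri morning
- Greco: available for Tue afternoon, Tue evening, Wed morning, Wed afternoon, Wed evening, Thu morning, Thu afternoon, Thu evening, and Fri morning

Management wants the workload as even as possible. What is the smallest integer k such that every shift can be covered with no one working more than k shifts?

5

With 3 pickers and 14 worker-slots to fill, someone must work at least ⌈14/3⌉ = 5 shifts, so k ≥ 5.
k = 5 works: Tue morning→Santos+Jules, Tue afternoon→Santos, Tue evening→Jules+Greco, Wed morning→Santos, Wed afternoon→Jules+Greco, Wed evening→Santos, Thu morning→Santos, Thu afternoon→Jules, Thu evening→Greco, Fri morning→Jules+Greco.
Loads: Santos 5, Jules 5, Greco 4 — all ≤ 5.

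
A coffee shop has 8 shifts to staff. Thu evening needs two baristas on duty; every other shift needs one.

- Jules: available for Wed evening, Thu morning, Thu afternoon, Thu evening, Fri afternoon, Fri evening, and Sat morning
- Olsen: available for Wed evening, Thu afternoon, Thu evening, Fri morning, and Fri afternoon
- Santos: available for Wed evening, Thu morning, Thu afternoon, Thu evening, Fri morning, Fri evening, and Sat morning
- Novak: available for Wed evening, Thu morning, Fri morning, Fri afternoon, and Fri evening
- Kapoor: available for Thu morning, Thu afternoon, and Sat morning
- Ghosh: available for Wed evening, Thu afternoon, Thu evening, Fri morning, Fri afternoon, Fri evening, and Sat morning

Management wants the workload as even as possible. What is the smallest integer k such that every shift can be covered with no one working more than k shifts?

With 6 baristas and 9 worker-slots to fill, someone must work at least ⌈9/6⌉ = 2 shifts, so k ≥ 2.
k = 2 works: Wed evening→Novak, Thu morning→Jules, Thu afternoon→Kapoor, Thu evening→Olsen+Ghosh, Fri morning→Olsen, Fri afternoon→Jules, Fri evening→Santos, Sat morning→Santos.
Loads: Jules 2, Olsen 2, Santos 2, Novak 1, Kapoor 1, Ghosh 1 — all ≤ 2.

2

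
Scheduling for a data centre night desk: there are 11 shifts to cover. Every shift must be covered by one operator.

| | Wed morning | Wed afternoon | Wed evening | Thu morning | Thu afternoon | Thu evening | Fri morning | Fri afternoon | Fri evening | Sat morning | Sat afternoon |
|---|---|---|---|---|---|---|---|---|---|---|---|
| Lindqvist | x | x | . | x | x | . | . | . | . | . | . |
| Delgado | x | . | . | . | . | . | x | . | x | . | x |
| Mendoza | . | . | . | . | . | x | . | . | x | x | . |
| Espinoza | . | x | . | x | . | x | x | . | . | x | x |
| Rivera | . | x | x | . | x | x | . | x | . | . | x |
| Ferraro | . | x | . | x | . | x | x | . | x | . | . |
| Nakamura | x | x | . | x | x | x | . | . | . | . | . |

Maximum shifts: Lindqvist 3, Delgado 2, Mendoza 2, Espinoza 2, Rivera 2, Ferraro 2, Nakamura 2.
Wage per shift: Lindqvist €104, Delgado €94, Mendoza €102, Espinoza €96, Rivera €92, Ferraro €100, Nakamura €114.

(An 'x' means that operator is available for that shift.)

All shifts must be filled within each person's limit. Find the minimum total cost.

€1072

Wed evening can only be covered by Rivera, so that assignment is forced.
Fri afternoon can only be covered by Rivera, so that assignment is forced.
Picking the cheapest available operator for each shift independently would cost €1026, but that ignores the shift limits.
An optimal schedule: Wed morning→Delgado, Wed afternoon→Ferraro, Wed evening→Rivera, Thu morning→Ferraro, Thu afternoon→Lindqvist, Thu evening→Mendoza, Fri morning→Delgado, Fri afternoon→Rivera, Fri evening→Mendoza, Sat morning→Espinoza, Sat afternoon→Espinoza.
Total: 94 + 100 + 92 + 100 + 104 + 102 + 94 + 92 + 102 + 96 + 96 = €1072.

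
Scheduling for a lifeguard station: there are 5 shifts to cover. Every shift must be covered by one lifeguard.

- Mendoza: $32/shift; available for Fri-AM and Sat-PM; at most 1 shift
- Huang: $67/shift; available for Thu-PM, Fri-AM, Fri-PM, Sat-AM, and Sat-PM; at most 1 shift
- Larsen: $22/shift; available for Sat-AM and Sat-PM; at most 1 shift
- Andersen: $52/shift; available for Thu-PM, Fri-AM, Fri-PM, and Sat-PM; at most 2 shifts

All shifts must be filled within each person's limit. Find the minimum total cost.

Picking the cheapest available lifeguard for each shift independently would cost $180, but that ignores the shift limits.
An optimal schedule: Thu-PM→Huang, Fri-AM→Mendoza, Fri-PM→Andersen, Sat-AM→Larsen, Sat-PM→Andersen.
Total: 67 + 32 + 52 + 22 + 52 = $225.

$225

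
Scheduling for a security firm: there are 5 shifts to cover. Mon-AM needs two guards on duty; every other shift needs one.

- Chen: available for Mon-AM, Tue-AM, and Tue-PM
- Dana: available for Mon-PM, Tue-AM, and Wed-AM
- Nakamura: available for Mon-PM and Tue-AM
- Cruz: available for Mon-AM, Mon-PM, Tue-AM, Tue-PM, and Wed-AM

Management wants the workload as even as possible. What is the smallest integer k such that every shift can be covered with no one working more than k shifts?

2

With 4 guards and 6 worker-slots to fill, someone must work at least ⌈6/4⌉ = 2 shifts, so k ≥ 2.
k = 2 works: Mon-AM→Chen+Cruz, Mon-PM→Dana, Tue-AM→Nakamura, Tue-PM→Chen, Wed-AM→Dana.
Loads: Chen 2, Dana 2, Nakamura 1, Cruz 1 — all ≤ 2.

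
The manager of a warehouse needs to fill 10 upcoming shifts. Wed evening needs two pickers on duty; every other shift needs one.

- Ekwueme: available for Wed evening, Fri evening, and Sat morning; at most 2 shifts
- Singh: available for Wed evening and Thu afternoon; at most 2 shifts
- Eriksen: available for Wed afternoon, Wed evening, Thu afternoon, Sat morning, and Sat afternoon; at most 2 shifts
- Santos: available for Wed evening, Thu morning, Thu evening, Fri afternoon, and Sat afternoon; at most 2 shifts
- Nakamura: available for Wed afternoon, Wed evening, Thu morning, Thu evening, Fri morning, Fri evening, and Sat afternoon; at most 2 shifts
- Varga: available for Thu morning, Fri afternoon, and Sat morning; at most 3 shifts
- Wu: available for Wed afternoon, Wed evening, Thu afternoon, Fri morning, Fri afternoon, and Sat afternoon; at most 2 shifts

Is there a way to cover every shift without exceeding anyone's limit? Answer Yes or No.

Yes

One valid schedule: Wed afternoon→Eriksen, Wed evening→Singh+Nakamura, Thu morning→Santos, Thu afternoon→Singh, Thu evening→Santos, Fri morning→Nakamura, Fri afternoon→Varga, Fri evening→Ekwueme, Sat morning→Ekwueme, Sat afternoon→Eriksen.
Loads: Ekwueme 2/2, Singh 2/2, Eriksen 2/2, Santos 2/2, Nakamura 2/2, Varga 1/3, Wu 0/2 — all within limits.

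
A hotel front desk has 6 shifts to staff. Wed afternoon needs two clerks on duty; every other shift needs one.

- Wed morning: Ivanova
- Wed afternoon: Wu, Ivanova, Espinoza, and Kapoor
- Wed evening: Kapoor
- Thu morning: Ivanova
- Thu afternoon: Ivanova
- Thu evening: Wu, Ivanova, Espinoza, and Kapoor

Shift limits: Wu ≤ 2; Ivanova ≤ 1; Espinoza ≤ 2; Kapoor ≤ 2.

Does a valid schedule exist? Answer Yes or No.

Total capacity is 7 and 7 slots are needed, so capacity alone doesn't rule it out.
Shifts {Wed morning, Thu morning} need 2 worker-slots in total, but the clerks available for any of those shifts (Ivanova) can supply at most 1 among them. So no valid schedule exists.

No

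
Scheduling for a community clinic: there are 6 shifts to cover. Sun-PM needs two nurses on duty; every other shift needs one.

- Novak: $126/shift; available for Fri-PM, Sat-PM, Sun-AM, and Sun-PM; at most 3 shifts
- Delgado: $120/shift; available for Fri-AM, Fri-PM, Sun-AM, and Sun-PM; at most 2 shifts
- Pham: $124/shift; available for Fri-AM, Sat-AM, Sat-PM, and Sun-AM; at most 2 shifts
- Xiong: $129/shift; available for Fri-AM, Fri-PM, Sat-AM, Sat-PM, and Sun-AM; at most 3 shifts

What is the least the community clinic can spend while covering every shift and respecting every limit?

Sun-PM can only be covered by Novak and Delgado, so that assignment is forced.
Picking the cheapest available nurse for each shift independently would cost $854, but that ignores the shift limits.
An optimal schedule: Fri-AM→Delgado, Fri-PM→Novak, Sat-AM→Pham, Sat-PM→Novak, Sun-AM→Pham, Sun-PM→Novak+Delgado.
Total: 120 + 126 + 124 + 126 + 124 + 126 + 120 = $866.

$866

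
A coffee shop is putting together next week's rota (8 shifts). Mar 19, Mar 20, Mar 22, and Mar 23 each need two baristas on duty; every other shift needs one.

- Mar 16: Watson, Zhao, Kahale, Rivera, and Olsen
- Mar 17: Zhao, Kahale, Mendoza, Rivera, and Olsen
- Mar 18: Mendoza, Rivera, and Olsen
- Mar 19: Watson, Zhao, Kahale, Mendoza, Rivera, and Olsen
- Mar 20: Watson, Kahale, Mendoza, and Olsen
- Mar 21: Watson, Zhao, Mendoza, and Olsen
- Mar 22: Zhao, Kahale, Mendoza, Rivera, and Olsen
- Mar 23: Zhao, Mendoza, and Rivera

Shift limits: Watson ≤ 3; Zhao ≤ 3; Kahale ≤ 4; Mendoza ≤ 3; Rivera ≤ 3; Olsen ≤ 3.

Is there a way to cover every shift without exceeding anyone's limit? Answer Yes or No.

One valid schedule: Mar 16→Watson, Mar 17→Zhao, Mar 18→Mendoza, Mar 19→Kahale+Mendoza, Mar 20→Watson+Kahale, Mar 21→Watson, Mar 22→Zhao+Kahale, Mar 23→Zhao+Mendoza.
Loads: Watson 3/3, Zhao 3/3, Kahale 3/4, Mendoza 3/3, Rivera 0/3, Olsen 0/3 — all within limits.

Yes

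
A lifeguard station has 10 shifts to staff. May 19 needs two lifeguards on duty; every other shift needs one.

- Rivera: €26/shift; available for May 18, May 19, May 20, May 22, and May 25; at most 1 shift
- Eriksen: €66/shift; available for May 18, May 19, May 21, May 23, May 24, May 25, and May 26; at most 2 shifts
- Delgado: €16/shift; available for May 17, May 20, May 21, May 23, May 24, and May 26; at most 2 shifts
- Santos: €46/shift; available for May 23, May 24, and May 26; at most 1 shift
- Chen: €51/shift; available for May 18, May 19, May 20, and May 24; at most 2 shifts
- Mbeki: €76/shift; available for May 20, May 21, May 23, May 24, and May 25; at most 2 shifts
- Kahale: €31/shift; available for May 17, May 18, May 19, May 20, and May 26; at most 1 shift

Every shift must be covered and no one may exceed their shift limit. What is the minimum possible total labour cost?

May 22 can only be covered by Rivera, so that assignment is forced.
Picking the cheapest available lifeguard for each shift independently would cost €231, but that ignores the shift limits.
An optimal schedule: May 17→Delgado, May 18→Chen, May 19→Chen+Kahale, May 20→Mbeki, May 21→Eriksen, May 22→Rivera, May 23→Delgado, May 24→Mbeki, May 25→Eriksen, May 26→Santos.
Total: 16 + 51 + 51 + 31 + 76 + 66 + 26 + 16 + 76 + 66 + 46 = €521.

€521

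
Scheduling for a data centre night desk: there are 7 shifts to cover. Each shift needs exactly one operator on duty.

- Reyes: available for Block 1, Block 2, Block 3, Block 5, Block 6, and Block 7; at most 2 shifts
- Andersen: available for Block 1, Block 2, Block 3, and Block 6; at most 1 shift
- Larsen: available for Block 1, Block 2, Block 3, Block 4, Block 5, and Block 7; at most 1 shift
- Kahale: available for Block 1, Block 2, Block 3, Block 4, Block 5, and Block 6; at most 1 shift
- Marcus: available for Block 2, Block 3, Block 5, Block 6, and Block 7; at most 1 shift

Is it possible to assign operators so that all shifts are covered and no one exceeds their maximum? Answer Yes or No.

Total capacity is 2+1+1+1+1 = 6 but 7 worker-slots are needed — infeasible.

No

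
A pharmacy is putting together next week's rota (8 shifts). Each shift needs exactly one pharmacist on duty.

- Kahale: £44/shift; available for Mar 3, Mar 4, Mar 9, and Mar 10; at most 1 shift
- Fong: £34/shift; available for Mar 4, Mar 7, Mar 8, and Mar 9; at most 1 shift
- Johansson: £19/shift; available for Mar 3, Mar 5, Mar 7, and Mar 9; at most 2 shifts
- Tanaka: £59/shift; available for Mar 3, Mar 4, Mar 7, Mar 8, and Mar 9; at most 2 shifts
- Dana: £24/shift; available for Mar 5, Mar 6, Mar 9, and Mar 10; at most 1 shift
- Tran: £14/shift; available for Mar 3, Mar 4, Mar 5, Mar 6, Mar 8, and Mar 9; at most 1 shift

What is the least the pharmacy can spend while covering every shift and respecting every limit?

£272

Picking the cheapest available pharmacist for each shift independently would cost £127, but that ignores the shift limits.
An optimal schedule: Mar 3→Johansson, Mar 4→Tanaka, Mar 5→Johansson, Mar 6→Dana, Mar 7→Fong, Mar 8→Tanaka, Mar 9→Tran, Mar 10→Kahale.
Total: 19 + 59 + 19 + 24 + 34 + 59 + 14 + 44 = £272.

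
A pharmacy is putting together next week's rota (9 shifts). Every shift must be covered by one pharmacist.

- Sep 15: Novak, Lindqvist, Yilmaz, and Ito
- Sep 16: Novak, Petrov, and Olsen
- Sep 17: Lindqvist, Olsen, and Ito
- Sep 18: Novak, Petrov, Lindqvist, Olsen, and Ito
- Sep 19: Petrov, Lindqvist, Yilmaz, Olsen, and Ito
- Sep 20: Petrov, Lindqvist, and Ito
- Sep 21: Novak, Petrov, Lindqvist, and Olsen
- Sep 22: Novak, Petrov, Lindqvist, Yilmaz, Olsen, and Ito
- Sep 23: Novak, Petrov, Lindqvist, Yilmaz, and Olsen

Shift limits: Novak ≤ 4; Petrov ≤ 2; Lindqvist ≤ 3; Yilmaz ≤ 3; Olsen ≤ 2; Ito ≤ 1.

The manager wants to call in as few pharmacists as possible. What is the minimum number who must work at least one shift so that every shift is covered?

3

9 slots to fill and no one can take more than 4, so at least ⌈9/4⌉ = 3 pharmacists are needed.
Novak, Petrov, and Lindqvist alone can cover everything: Sep 15→Novak, Sep 16→Novak, Sep 17→Lindqvist, Sep 18→Novak, Sep 19→Petrov, Sep 20→Petrov, Sep 21→Novak, Sep 22→Lindqvist, Sep 23→Lindqvist.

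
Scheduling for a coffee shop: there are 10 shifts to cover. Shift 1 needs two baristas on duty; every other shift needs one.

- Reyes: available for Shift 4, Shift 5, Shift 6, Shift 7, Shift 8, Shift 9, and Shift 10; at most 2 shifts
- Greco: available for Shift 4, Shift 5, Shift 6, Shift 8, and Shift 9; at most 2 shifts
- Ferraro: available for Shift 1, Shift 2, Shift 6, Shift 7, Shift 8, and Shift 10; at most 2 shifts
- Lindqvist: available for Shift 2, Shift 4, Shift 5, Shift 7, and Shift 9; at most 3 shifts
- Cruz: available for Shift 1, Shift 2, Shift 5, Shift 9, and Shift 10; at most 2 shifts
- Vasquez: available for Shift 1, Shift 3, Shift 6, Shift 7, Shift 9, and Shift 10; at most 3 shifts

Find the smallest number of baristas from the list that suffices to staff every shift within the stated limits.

5

11 slots to fill and no one can take more than 3, so at least ⌈11/3⌉ = 4 baristas are needed.
Any 4 baristas together have capacity at most 3+3+2+2 = 10 < 11 slots, so 4 can never suffice.
Reyes, Greco, Ferraro, Lindqvist, and Vasquez alone can cover everything: Shift 1→Ferraro+Vasquez, Shift 2→Ferraro, Shift 3→Vasquez, Shift 4→Reyes, Shift 5→Reyes, Shift 6→Greco, Shift 7→Lindqvist, Shift 8→Greco, Shift 9→Lindqvist, Shift 10→Vasquez.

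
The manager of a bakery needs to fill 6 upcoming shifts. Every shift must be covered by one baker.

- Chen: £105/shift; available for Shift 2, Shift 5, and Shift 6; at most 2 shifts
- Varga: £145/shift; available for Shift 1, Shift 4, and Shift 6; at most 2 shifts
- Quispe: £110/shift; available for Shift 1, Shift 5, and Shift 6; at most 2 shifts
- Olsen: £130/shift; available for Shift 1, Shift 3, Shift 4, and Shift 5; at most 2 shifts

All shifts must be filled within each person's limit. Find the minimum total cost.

£690

Shift 2 can only be covered by Chen, so that assignment is forced.
Shift 3 can only be covered by Olsen, so that assignment is forced.
Picking the cheapest available baker for each shift independently would cost £685, but that ignores the shift limits.
An optimal schedule: Shift 1→Quispe, Shift 2→Chen, Shift 3→Olsen, Shift 4→Olsen, Shift 5→Chen, Shift 6→Quispe.
Total: 110 + 105 + 130 + 130 + 105 + 110 = £690.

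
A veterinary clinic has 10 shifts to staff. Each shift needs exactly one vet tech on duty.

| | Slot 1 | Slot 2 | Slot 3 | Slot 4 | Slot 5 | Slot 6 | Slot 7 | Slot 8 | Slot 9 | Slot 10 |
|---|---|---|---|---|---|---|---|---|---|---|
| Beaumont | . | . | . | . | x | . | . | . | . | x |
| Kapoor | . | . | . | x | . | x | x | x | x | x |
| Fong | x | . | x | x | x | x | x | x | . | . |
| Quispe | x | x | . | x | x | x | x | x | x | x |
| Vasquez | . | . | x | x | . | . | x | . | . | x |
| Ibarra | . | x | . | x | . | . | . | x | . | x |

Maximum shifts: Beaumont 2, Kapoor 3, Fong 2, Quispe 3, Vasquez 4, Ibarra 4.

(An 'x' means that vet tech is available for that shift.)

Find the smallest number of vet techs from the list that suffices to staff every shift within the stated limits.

3

10 slots to fill and no one can take more than 4, so at least ⌈10/4⌉ = 3 vet techs are needed.
Kapoor, Quispe, and Vasquez alone can cover everything: Slot 1→Quispe, Slot 2→Quispe, Slot 3→Vasquez, Slot 4→Vasquez, Slot 5→Quispe, Slot 6→Kapoor, Slot 7→Vasquez, Slot 8→Kapoor, Slot 9→Kapoor, Slot 10→Vasquez.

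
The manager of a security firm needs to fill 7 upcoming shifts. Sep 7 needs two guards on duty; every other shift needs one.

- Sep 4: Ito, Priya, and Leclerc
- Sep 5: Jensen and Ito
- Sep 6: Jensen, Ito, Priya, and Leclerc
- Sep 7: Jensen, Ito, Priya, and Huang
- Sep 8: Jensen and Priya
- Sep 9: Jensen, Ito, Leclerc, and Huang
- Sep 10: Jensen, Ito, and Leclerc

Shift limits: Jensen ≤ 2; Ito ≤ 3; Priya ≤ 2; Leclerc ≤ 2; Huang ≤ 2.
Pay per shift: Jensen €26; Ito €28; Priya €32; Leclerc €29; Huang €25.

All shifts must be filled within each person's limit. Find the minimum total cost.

€215

Picking the cheapest available guard for each shift independently would cost €208, but that ignores the shift limits.
An optimal schedule: Sep 4→Ito, Sep 5→Jensen, Sep 6→Leclerc, Sep 7→Huang+Ito, Sep 8→Jensen, Sep 9→Huang, Sep 10→Ito.
Total: 28 + 26 + 29 + 25 + 28 + 26 + 25 + 28 = €215.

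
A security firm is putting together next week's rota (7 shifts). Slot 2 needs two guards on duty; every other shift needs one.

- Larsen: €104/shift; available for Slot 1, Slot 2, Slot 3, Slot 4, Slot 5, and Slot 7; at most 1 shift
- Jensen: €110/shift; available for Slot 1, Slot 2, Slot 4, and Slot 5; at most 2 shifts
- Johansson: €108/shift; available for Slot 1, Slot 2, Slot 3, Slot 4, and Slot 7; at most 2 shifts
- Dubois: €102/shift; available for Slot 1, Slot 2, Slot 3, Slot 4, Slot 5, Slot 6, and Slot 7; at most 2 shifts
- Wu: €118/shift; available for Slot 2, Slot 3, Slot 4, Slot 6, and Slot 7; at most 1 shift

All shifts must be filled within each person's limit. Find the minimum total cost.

Picking the cheapest available guard for each shift independently would cost €818, but that ignores the shift limits.
An optimal schedule: Slot 1→Jensen, Slot 2→Dubois+Wu, Slot 3→Johansson, Slot 4→Jensen, Slot 5→Larsen, Slot 6→Dubois, Slot 7→Johansson.
Total: 110 + 102 + 118 + 108 + 110 + 104 + 102 + 108 = €862.

€862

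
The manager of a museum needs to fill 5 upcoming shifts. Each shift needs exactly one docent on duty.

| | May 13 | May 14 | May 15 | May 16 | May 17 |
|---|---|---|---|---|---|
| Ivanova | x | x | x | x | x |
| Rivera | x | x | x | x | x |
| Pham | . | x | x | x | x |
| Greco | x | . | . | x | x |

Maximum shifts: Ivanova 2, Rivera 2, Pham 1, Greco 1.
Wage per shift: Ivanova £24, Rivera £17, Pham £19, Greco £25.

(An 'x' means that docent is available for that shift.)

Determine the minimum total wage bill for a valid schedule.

£101

Picking the cheapest available docent for each shift independently would cost £85, but that ignores the shift limits.
An optimal schedule: May 13→Ivanova, May 14→Ivanova, May 15→Rivera, May 16→Rivera, May 17→Pham.
Total: 24 + 24 + 17 + 17 + 19 = £101.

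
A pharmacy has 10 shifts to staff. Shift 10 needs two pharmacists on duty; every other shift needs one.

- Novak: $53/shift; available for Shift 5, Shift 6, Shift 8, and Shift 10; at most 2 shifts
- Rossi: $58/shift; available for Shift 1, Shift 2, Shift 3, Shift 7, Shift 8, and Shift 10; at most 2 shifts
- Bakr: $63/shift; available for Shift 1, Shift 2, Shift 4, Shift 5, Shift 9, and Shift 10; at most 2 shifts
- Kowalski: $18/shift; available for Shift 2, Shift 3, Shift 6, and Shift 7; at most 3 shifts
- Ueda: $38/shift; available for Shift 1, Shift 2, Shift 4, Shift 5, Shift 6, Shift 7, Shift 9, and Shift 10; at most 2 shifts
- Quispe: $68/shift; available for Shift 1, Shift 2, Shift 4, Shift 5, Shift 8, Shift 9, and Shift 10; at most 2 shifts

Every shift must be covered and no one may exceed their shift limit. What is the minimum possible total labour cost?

$478

Picking the cheapest available pharmacist for each shift independently would cost $368, but that ignores the shift limits.
An optimal schedule: Shift 1→Rossi, Shift 2→Bakr, Shift 3→Kowalski, Shift 4→Ueda, Shift 5→Novak, Shift 6→Kowalski, Shift 7→Kowalski, Shift 8→Novak, Shift 9→Ueda, Shift 10→Rossi+Bakr.
Total: 58 + 63 + 18 + 38 + 53 + 18 + 18 + 53 + 38 + 58 + 63 = $478.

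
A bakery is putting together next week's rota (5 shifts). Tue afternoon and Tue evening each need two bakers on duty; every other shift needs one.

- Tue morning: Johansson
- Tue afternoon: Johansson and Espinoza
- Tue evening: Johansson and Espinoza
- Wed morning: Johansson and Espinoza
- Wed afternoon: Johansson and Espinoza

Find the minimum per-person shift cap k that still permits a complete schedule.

With 2 bakers and 7 worker-slots to fill, someone must work at least ⌈7/2⌉ = 4 shifts, so k ≥ 4.
k = 4 works: Tue morning→Johansson, Tue afternoon→Johansson+Espinoza, Tue evening→Johansson+Espinoza, Wed morning→Johansson, Wed afternoon→Espinoza.
Loads: Johansson 4, Espinoza 3 — all ≤ 4.

4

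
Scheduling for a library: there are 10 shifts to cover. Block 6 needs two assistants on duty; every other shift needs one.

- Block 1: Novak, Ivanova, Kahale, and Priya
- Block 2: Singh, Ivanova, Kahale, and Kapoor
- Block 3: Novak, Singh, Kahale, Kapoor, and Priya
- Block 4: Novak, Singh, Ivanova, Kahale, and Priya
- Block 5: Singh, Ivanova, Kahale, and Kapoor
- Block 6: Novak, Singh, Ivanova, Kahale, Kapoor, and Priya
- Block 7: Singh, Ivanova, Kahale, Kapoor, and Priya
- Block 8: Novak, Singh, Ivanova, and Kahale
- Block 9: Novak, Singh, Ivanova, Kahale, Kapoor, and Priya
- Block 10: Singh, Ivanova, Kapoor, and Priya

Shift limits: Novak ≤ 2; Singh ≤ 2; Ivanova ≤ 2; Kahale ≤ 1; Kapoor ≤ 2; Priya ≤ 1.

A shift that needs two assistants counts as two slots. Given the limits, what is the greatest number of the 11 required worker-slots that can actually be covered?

Total capacity across all assistants is 2+2+2+1+2+1 = 10, and 11 slots are needed, so at most 10 can be filled.
An assignment achieving 10: Block 1→Novak, Block 2→Singh, Block 3→Kahale, Block 4→Ivanova, Block 5→Singh, Block 6→Kapoor+Priya, Block 7→Kapoor, Block 8→Novak, Block 10→Ivanova.
Loads: Novak 2/2, Singh 2/2, Ivanova 2/2, Kahale 1/1, Kapoor 2/2, Priya 1/1.

10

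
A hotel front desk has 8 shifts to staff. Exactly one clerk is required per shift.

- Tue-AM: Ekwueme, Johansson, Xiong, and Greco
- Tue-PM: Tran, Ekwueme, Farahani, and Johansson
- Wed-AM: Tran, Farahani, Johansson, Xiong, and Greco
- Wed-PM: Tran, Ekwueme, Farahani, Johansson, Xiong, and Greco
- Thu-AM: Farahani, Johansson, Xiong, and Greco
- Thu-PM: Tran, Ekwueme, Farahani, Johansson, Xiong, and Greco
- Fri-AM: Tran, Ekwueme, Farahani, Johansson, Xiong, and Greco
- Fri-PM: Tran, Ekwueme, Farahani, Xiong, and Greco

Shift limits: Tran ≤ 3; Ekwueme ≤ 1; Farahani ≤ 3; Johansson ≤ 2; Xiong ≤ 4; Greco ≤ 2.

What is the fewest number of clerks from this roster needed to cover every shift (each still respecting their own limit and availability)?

3

8 slots to fill and no one can take more than 4, so at least ⌈8/4⌉ = 2 clerks are needed.
Any 2 clerks together have capacity at most 4+3 = 7 < 8 slots, so 2 can never suffice.
Tran, Ekwueme, and Xiong alone can cover everything: Tue-AM→Ekwueme, Tue-PM→Tran, Wed-AM→Tran, Wed-PM→Tran, Thu-AM→Xiong, Thu-PM→Xiong, Fri-AM→Xiong, Fri-PM→Xiong.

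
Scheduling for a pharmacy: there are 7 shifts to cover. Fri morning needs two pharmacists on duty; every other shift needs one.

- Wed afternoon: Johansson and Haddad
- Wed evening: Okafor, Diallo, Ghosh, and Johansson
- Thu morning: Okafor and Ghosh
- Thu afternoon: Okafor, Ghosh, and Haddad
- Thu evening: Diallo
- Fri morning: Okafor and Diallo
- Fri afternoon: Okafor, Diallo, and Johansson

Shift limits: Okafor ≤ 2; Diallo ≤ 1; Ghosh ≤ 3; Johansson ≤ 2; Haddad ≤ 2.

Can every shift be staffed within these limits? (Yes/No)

No

Total capacity is 10 and 8 slots are needed, so capacity alone doesn't rule it out.
Shifts {Thu evening, Fri morning} need 3 worker-slots in total, but the pharmacists available for any of those shifts (Okafor and Diallo) can supply at most 2 among them. So no valid schedule exists.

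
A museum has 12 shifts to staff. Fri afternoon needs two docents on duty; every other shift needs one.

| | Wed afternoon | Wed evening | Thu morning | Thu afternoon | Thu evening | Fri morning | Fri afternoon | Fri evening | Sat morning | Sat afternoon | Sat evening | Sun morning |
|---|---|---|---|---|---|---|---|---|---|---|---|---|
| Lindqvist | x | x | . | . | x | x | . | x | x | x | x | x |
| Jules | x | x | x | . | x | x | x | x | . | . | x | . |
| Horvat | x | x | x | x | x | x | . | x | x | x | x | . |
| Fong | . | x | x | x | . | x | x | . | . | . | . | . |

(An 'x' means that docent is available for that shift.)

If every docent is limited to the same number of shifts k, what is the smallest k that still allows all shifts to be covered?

With 4 docents and 13 worker-slots to fill, someone must work at least ⌈13/4⌉ = 4 shifts, so k ≥ 4.
k = 4 works: Wed afternoon→Lindqvist, Wed evening→Horvat, Thu morning→Jules, Thu afternoon→Horvat, Thu evening→Jules, Fri morning→Horvat, Fri afternoon→Jules+Fong, Fri evening→Jules, Sat morning→Lindqvist, Sat afternoon→Lindqvist, Sat evening→Horvat, Sun morning→Lindqvist.
Loads: Lindqvist 4, Jules 4, Horvat 4, Fong 1 — all ≤ 4.

4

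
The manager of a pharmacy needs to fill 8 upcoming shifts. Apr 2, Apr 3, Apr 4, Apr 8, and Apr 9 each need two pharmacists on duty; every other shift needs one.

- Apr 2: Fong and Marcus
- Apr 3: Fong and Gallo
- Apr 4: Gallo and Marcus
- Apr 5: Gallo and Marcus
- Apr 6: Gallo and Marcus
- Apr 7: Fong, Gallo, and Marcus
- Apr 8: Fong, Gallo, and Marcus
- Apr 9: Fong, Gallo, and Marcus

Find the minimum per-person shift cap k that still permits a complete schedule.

5

With 3 pharmacists and 13 worker-slots to fill, someone must work at least ⌈13/3⌉ = 5 shifts, so k ≥ 5.
k = 5 works: Apr 2→Fong+Marcus, Apr 3→Fong+Gallo, Apr 4→Gallo+Marcus, Apr 5→Gallo, Apr 6→Gallo, Apr 7→Fong, Apr 8→Fong+Gallo, Apr 9→Fong+Marcus.
Loads: Fong 5, Gallo 5, Marcus 3 — all ≤ 5.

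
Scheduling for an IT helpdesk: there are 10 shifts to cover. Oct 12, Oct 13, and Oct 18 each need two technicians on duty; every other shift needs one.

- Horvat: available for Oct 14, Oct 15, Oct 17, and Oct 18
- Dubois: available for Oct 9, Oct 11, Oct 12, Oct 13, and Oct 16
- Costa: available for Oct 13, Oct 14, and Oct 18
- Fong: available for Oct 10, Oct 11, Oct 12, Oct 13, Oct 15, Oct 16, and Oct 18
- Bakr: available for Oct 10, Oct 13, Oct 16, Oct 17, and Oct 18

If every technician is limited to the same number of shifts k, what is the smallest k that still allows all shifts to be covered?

With 5 technicians and 13 worker-slots to fill, someone must work at least ⌈13/5⌉ = 3 shifts, so k ≥ 3.
k = 3 works: Oct 9→Dubois, Oct 10→Fong, Oct 11→Dubois, Oct 12→Dubois+Fong, Oct 13→Costa+Bakr, Oct 14→Horvat, Oct 15→Horvat, Oct 16→Fong, Oct 17→Horvat, Oct 18→Costa+Bakr.
Loads: Horvat 3, Dubois 3, Costa 2, Fong 3, Bakr 2 — all ≤ 3.

3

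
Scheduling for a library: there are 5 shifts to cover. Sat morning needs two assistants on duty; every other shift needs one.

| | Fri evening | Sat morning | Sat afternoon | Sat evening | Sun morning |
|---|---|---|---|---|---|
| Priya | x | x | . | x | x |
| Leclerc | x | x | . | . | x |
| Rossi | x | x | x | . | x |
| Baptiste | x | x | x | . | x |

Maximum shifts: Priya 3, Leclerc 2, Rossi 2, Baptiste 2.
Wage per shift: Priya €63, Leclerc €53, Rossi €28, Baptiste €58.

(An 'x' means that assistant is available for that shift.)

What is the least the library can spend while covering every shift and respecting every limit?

€283

Sat evening can only be covered by Priya, so that assignment is forced.
Picking the cheapest available assistant for each shift independently would cost €228, but that ignores the shift limits.
An optimal schedule: Fri evening→Rossi, Sat morning→Leclerc+Baptiste, Sat afternoon→Rossi, Sat evening→Priya, Sun morning→Leclerc.
Total: 28 + 53 + 58 + 28 + 63 + 53 = €283.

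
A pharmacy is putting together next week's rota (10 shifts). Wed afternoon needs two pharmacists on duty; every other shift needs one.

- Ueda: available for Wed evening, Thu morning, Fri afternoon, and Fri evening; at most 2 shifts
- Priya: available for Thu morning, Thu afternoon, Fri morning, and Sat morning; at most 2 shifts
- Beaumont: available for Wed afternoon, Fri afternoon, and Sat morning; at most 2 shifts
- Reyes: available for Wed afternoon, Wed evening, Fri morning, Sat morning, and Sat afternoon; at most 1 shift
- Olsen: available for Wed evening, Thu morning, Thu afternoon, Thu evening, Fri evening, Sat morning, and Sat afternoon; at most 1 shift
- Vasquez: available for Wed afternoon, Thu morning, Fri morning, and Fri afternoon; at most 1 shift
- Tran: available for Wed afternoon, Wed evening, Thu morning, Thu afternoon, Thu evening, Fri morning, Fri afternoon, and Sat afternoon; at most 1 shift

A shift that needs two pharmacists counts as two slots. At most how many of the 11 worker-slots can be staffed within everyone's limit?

Total capacity across all pharmacists is 2+2+2+1+1+1+1 = 10, and 11 slots are needed, so at most 10 can be filled.
An assignment achieving 10: Wed afternoon→Beaumont+Vasquez, Wed evening→Ueda, Thu morning→Tran, Thu afternoon→Priya, Thu evening→Olsen, Fri morning→Priya, Fri afternoon→Beaumont, Fri evening→Ueda, Sat afternoon→Reyes.
Loads: Ueda 2/2, Priya 2/2, Beaumont 2/2, Reyes 1/1, Olsen 1/1, Vasquez 1/1, Tran 1/1.

10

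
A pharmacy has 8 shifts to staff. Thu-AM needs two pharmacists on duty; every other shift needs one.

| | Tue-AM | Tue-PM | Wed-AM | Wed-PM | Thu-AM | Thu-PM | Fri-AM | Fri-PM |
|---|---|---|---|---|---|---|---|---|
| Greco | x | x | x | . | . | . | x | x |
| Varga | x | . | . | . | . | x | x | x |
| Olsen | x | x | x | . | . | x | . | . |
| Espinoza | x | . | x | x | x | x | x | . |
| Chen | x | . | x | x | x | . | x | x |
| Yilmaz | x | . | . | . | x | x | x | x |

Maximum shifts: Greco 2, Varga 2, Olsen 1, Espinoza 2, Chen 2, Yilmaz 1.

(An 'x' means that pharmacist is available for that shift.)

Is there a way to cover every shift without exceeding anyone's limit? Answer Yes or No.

Yes

One valid schedule: Tue-AM→Olsen, Tue-PM→Greco, Wed-AM→Greco, Wed-PM→Espinoza, Thu-AM→Espinoza+Chen, Thu-PM→Varga, Fri-AM→Chen, Fri-PM→Varga.
Loads: Greco 2/2, Varga 2/2, Olsen 1/1, Espinoza 2/2, Chen 2/2, Yilmaz 0/1 — all within limits.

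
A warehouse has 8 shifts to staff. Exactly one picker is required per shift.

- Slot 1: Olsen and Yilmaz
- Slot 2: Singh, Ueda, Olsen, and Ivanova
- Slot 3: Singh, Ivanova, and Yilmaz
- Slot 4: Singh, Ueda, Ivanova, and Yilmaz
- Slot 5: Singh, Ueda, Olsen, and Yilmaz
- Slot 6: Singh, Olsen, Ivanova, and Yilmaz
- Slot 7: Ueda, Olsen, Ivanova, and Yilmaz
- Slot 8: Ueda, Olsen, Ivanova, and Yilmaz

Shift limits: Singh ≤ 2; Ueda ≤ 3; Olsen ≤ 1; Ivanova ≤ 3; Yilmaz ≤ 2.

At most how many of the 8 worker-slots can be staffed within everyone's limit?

Total capacity across all pickers is 2+3+1+3+2 = 11, and 8 slots are needed, so at most 8 can be filled.
An assignment achieving 8: Slot 1→Olsen, Slot 2→Singh, Slot 3→Singh, Slot 4→Ueda, Slot 5→Ueda, Slot 6→Ivanova, Slot 7→Ueda, Slot 8→Ivanova.
Loads: Singh 2/2, Ueda 3/3, Olsen 1/1, Ivanova 2/3, Yilmaz 0/2.

8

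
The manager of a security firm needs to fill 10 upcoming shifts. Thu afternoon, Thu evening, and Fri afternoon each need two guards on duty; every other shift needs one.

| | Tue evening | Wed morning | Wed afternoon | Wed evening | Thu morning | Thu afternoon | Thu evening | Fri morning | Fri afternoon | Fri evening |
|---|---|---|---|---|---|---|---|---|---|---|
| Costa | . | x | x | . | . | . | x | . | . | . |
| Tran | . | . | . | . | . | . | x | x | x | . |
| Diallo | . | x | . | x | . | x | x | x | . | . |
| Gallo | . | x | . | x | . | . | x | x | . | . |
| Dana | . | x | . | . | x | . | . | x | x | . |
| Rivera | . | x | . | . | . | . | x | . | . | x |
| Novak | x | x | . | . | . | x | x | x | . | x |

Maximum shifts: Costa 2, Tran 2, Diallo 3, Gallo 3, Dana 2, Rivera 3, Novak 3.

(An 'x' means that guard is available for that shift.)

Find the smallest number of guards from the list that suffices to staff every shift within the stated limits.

6

13 slots to fill and no one can take more than 3, so at least ⌈13/3⌉ = 5 guards are needed.
No set of 5 guards can cover every shift (each such set leaves at least one shift with no one available or exceeds a cap).
Costa, Tran, Diallo, Gallo, Dana, and Novak alone can cover everything: Tue evening→Novak, Wed morning→Costa, Wed afternoon→Costa, Wed evening→Diallo, Thu morning→Dana, Thu afternoon→Diallo+Novak, Thu evening→Diallo+Gallo, Fri morning→Tran, Fri afternoon→Tran+Dana, Fri evening→Novak.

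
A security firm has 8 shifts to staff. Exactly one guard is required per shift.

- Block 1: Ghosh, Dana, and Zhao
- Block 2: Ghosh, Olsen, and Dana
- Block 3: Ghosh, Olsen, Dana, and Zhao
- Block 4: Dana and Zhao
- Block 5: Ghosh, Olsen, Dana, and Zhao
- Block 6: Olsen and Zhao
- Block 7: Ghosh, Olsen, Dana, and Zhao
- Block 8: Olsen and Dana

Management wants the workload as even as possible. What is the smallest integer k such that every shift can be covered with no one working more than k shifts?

With 4 guards and 8 worker-slots to fill, someone must work at least ⌈8/4⌉ = 2 shifts, so k ≥ 2.
k = 2 works: Block 1→Ghosh, Block 2→Ghosh, Block 3→Dana, Block 4→Dana, Block 5→Zhao, Block 6→Olsen, Block 7→Zhao, Block 8→Olsen.
Loads: Ghosh 2, Olsen 2, Dana 2, Zhao 2 — all ≤ 2.

2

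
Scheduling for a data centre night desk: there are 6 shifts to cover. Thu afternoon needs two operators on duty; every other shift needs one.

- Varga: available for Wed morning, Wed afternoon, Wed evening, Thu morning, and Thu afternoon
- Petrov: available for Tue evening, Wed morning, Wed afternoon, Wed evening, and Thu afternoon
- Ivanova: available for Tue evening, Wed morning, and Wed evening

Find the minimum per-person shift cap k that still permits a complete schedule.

With 3 operators and 7 worker-slots to fill, someone must work at least ⌈7/3⌉ = 3 shifts, so k ≥ 3.
k = 3 works: Tue evening→Petrov, Wed morning→Petrov, Wed afternoon→Varga, Wed evening→Ivanova, Thu morning→Varga, Thu afternoon→Varga+Petrov.
Loads: Varga 3, Petrov 3, Ivanova 1 — all ≤ 3.

3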